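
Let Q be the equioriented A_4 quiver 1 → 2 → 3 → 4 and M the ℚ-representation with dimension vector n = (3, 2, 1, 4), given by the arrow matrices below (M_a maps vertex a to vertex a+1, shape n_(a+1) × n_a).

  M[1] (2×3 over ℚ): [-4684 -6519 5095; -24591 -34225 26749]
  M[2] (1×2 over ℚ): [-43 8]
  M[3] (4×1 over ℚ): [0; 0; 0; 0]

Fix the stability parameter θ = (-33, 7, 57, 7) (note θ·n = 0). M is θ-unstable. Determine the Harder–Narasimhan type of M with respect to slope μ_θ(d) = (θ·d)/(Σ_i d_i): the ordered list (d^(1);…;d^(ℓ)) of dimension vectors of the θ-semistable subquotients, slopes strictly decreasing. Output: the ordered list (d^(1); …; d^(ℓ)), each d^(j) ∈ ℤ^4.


Barcode: M ≅ I[1,1], I[1,2], I[1,3], I[4,4]^4. HN layers by μ_θ (3 steps, strictly decreasing):
  μ^(1)=57; μ^(2)=7; μ^(3)=-33

((0, 0, 1, 0); (0, 2, 0, 4); (3, 0, 0, 0))


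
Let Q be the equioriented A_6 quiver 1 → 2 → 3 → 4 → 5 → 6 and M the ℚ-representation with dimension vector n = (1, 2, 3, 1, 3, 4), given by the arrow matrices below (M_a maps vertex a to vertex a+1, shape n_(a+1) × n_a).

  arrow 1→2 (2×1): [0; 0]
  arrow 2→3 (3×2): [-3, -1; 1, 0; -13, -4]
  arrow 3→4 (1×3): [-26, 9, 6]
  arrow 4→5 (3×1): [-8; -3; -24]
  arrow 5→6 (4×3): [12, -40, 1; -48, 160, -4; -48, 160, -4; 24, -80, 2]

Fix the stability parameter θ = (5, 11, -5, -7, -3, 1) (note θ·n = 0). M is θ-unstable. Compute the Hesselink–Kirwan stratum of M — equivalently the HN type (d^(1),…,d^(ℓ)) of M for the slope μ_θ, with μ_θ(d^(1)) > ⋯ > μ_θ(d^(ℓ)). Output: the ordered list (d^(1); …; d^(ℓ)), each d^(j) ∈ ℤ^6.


Interval decomposition of M: I[1,1], I[2,3], I[2,5], I[3,3], I[5,5], I[5,6], I[6,6]^3.
HN type (ℓ=6): μ^(1)=5; μ^(2)=3; μ^(3)=1; μ^(4)=-1; μ^(5)=-3; μ^(6)=-5

((1, 0, 0, 0, 0, 0); (0, 1, 1, 0, 0, 0); (0, 0, 0, 0, 0, 4); (0, 1, 1, 1, 1, 0); (0, 0, 0, 0, 2, 0); (0, 0, 1, 0, 0, 0))


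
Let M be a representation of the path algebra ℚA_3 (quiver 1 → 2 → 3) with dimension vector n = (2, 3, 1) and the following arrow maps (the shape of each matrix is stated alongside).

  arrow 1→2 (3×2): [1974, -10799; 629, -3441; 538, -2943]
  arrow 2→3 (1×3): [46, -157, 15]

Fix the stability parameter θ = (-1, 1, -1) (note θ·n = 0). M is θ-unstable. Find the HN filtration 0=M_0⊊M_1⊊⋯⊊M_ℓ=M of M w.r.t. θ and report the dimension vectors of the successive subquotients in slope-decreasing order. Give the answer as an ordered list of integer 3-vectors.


Barcode: M ≅ I[1,2], I[1,3], I[2,2]. HN layers by μ_θ (3 steps, strictly decreasing):
  μ^(1)=1; μ^(2)=0; μ^(3)=-1

((0, 2, 0); (0, 1, 1); (2, 0, 0))


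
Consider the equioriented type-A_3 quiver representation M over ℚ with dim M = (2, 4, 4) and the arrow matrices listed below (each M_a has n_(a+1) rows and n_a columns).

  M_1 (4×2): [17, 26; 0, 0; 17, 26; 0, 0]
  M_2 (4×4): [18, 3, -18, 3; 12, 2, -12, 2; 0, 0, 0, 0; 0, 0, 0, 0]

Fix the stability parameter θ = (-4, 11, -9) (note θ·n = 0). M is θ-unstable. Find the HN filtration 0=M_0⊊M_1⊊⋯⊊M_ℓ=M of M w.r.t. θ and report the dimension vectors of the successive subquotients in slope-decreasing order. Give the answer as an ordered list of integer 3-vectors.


Via rank(M_{q-1}∘⋯∘M_p): M ≅ I[1,1], I[1,2], I[2,2]^2, I[2,3], I[3,3]^3.
μ_θ-semistable layers: μ^(1)=11; μ^(2)=1; μ^(3)=-4; μ^(4)=-9

((0, 3, 0); (0, 1, 1); (2, 0, 0); (0, 0, 3))


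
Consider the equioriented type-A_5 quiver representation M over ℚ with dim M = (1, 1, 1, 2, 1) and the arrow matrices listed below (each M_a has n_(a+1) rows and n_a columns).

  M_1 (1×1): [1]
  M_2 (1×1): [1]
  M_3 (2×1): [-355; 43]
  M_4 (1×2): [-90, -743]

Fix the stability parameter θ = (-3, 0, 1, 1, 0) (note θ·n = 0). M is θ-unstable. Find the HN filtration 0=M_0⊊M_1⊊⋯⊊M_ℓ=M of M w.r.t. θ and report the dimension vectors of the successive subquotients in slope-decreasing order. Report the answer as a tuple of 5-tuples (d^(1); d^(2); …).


Barcode: M ≅ I[1,5], I[4,4]. HN layers by μ_θ (4 steps, strictly decreasing):
  μ^(1)=1; μ^(2)=2/3; μ^(3)=0; μ^(4)=-3

((0, 0, 0, 1, 0); (0, 0, 1, 1, 1); (0, 1, 0, 0, 0); (1, 0, 0, 0, 0))


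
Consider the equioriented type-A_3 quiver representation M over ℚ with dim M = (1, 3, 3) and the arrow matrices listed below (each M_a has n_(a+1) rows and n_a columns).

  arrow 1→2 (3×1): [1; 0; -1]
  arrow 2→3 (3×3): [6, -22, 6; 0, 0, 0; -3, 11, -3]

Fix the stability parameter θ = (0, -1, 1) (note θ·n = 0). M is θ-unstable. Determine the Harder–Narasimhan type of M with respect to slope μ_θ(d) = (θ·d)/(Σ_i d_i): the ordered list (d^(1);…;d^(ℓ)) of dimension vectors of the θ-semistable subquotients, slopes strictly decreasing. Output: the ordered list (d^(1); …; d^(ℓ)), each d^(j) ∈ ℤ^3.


Interval decomposition of M: I[1,2], I[2,2], I[2,3], I[3,3]^2.
HN type (ℓ=3): μ^(1)=1; μ^(2)=-1/2; μ^(3)=-1

((0, 0, 3); (1, 1, 0); (0, 2, 0))


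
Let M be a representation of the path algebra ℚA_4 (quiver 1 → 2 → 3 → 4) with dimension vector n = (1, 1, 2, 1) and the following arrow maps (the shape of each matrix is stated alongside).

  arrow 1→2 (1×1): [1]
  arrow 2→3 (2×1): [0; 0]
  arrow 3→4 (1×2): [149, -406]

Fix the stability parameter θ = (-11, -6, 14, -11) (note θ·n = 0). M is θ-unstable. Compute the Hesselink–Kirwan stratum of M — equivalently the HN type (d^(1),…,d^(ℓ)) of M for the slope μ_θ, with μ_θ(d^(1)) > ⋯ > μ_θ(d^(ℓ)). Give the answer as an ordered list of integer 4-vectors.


Via rank(M_{q-1}∘⋯∘M_p): M ≅ I[1,2], I[3,3], I[3,4].
μ_θ-semistable layers: μ^(1)=14; μ^(2)=3/2; μ^(3)=-6; μ^(4)=-11

((0, 0, 1, 0); (0, 0, 1, 1); (0, 1, 0, 0); (1, 0, 0, 0))


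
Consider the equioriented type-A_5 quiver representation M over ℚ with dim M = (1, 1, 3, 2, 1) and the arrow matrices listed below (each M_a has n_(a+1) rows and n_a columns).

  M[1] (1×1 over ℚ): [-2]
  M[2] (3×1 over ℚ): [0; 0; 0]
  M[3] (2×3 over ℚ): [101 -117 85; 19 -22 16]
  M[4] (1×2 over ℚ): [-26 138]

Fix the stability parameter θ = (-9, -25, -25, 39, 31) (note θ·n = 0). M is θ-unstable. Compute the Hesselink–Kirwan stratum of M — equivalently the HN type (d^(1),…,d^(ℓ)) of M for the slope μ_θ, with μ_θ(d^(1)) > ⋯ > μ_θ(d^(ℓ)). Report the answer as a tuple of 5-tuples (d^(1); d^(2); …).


Interval decomposition of M: I[1,2], I[3,3], I[3,4], I[3,5].
HN type (ℓ=4): μ^(1)=39; μ^(2)=35; μ^(3)=-17; μ^(4)=-25

((0, 0, 0, 1, 0); (0, 0, 0, 1, 1); (1, 1, 0, 0, 0); (0, 0, 3, 0, 0))


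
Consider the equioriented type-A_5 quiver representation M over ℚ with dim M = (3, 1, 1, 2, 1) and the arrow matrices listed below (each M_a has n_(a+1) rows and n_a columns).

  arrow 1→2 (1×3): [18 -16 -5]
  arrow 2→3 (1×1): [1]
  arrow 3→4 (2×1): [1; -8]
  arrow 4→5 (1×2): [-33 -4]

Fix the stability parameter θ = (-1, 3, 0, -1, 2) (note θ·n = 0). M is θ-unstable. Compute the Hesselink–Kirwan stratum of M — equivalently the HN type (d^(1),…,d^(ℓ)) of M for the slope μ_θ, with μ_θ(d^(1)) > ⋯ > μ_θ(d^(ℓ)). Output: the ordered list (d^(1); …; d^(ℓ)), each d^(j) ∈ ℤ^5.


Via rank(M_{q-1}∘⋯∘M_p): M ≅ I[1,1]^2, I[1,5], I[4,4].
μ_θ-semistable layers: μ^(1)=2; μ^(2)=2/3; μ^(3)=-1

((0, 0, 0, 0, 1); (0, 1, 1, 1, 0); (3, 0, 0, 1, 0))


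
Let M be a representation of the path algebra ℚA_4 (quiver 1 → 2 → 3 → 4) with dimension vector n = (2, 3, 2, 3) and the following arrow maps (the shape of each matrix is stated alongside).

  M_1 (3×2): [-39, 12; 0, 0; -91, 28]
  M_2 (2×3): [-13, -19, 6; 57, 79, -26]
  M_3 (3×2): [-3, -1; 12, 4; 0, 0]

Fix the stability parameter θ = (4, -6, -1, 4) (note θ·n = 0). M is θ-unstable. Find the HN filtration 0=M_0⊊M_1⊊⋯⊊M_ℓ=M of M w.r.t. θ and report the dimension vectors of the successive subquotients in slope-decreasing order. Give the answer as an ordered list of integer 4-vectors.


Barcode: M ≅ I[1,1], I[1,4], I[2,2], I[2,3], I[4,4]^2. HN layers by μ_θ (3 steps, strictly decreasing):
  μ^(1)=4; μ^(2)=-1; μ^(3)=-6

((1, 0, 0, 3); (1, 1, 2, 0); (0, 2, 0, 0))


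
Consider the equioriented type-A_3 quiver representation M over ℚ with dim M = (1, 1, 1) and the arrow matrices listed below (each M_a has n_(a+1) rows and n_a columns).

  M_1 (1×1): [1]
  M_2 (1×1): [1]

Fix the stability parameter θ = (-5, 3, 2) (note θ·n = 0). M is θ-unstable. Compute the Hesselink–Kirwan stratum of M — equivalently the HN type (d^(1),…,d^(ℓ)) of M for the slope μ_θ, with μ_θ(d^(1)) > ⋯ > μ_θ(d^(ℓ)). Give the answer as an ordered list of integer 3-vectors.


Interval decomposition of M: I[1,3].
HN type (ℓ=2): μ^(1)=5/2; μ^(2)=-5

((0, 1, 1); (1, 0, 0))


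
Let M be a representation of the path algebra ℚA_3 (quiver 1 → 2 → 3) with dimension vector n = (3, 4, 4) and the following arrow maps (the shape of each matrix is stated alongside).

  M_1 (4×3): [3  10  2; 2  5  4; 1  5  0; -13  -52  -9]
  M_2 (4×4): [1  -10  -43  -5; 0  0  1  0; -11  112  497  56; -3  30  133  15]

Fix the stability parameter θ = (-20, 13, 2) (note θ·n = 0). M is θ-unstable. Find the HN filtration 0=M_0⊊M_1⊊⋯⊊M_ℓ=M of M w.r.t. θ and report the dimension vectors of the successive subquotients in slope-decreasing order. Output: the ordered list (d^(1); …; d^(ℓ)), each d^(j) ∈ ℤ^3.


Interval decomposition of M: I[1,3]^3, I[2,2], I[3,3].
HN type (ℓ=4): μ^(1)=13; μ^(2)=15/2; μ^(3)=2; μ^(4)=-20

((0, 1, 0); (0, 3, 3); (0, 0, 1); (3, 0, 0))


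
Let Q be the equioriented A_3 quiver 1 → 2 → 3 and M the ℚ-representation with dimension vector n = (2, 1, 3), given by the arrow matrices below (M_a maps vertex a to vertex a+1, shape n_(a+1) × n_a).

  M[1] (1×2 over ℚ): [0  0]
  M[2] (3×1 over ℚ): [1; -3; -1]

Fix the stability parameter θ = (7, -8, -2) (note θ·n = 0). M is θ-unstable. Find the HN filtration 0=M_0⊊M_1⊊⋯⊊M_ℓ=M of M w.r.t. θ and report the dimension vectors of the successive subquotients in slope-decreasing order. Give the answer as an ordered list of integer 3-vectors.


Interval decomposition of M: I[1,1]^2, I[2,3], I[3,3]^2.
HN type (ℓ=3): μ^(1)=7; μ^(2)=-2; μ^(3)=-8

((2, 0, 0); (0, 0, 3); (0, 1, 0))


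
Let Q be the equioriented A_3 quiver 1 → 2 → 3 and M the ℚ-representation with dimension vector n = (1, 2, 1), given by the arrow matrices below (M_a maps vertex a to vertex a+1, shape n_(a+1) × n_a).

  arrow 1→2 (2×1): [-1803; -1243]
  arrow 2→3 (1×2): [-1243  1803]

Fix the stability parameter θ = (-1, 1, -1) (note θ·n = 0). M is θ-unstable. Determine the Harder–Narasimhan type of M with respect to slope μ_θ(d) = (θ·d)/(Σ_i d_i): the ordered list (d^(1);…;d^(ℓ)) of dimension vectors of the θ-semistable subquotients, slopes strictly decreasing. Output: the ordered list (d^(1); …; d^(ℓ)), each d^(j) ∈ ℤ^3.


Barcode: M ≅ I[1,2], I[2,3]. HN layers by μ_θ (3 steps, strictly decreasing):
  μ^(1)=1; μ^(2)=0; μ^(3)=-1

((0, 1, 0); (0, 1, 1); (1, 0, 0))


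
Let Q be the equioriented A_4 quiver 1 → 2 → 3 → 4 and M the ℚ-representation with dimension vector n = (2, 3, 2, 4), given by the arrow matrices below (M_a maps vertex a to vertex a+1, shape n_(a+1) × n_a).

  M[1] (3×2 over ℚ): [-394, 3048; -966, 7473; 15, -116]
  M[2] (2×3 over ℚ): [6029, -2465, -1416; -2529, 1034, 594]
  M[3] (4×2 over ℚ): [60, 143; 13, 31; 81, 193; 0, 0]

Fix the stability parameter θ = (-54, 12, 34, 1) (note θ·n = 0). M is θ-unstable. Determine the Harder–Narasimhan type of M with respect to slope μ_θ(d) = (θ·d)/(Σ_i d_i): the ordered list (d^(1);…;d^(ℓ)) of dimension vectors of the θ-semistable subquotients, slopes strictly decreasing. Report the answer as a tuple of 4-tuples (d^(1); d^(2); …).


Interval decomposition of M: I[1,4]^2, I[2,2], I[4,4]^2.
HN type (ℓ=4): μ^(1)=35/2; μ^(2)=12; μ^(3)=1; μ^(4)=-54

((0, 0, 2, 2); (0, 3, 0, 0); (0, 0, 0, 2); (2, 0, 0, 0))


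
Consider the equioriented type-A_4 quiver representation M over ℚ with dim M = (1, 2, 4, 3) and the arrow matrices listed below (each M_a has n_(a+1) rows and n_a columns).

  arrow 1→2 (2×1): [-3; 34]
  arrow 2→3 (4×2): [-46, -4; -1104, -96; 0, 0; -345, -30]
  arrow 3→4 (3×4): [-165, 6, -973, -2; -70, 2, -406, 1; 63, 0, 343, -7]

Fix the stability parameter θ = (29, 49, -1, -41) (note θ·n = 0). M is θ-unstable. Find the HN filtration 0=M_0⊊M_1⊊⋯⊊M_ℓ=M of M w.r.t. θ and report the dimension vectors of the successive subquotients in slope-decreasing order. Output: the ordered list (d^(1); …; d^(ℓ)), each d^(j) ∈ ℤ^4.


Interval decomposition of M: I[1,4], I[2,2], I[3,3]^2, I[3,4], I[4,4].
HN type (ℓ=5): μ^(1)=49; μ^(2)=9; μ^(3)=-1; μ^(4)=-21; μ^(5)=-41

((0, 1, 0, 0); (1, 1, 1, 1); (0, 0, 2, 0); (0, 0, 1, 1); (0, 0, 0, 1))


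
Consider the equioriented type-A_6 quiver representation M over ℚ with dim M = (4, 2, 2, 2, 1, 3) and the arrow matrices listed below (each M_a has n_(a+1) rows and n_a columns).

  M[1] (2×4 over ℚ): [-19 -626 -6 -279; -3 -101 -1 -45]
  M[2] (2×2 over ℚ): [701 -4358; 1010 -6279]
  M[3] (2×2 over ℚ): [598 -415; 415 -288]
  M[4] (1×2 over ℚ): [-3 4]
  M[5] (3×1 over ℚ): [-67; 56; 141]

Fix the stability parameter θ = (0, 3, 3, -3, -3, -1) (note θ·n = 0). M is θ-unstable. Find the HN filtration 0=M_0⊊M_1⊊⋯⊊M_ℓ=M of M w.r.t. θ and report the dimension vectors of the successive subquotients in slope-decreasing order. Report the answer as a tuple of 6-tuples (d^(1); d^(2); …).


Interval decomposition of M: I[1,1]^2, I[1,4], I[1,6], I[6,6]^2.
HN type (ℓ=4): μ^(1)=1; μ^(2)=0; μ^(3)=-1/6; μ^(4)=-1

((0, 1, 1, 1, 0, 0); (3, 0, 0, 0, 0, 0); (1, 1, 1, 1, 1, 1); (0, 0, 0, 0, 0, 2))


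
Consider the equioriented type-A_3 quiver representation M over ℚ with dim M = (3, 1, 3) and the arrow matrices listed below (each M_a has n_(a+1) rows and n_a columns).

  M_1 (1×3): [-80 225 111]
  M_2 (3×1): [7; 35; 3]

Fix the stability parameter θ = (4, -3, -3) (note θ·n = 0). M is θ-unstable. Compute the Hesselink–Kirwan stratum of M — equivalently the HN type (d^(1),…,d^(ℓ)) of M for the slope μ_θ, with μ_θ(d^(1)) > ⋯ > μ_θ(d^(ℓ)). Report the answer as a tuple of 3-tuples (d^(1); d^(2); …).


Via rank(M_{q-1}∘⋯∘M_p): M ≅ I[1,1]^2, I[1,3], I[3,3]^2.
μ_θ-semistable layers: μ^(1)=4; μ^(2)=-2/3; μ^(3)=-3

((2, 0, 0); (1, 1, 1); (0, 0, 2))


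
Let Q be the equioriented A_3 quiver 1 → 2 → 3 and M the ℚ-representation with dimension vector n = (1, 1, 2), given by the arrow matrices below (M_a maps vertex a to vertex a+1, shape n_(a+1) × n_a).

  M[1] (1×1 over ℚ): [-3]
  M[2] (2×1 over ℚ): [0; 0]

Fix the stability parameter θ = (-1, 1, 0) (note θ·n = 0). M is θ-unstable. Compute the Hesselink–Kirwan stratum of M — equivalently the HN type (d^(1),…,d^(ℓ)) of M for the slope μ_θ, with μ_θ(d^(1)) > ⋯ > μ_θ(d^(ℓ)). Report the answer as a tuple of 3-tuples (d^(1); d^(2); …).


Interval decomposition of M: I[1,2], I[3,3]^2.
HN type (ℓ=3): μ^(1)=1; μ^(2)=0; μ^(3)=-1

((0, 1, 0); (0, 0, 2); (1, 0, 0))


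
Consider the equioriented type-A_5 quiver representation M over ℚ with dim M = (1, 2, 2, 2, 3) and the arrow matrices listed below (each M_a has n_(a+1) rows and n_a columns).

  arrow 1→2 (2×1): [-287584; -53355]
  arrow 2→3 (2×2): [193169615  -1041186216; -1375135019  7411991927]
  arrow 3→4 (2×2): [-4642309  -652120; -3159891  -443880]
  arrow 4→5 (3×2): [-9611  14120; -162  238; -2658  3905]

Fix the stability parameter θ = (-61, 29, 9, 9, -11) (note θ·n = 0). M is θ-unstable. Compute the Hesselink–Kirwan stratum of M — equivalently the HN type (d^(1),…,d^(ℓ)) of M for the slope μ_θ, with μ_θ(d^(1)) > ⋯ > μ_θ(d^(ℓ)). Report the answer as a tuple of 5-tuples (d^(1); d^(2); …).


Via rank(M_{q-1}∘⋯∘M_p): M ≅ I[1,3], I[2,5], I[4,5], I[5,5].
μ_θ-semistable layers: μ^(1)=19; μ^(2)=9; μ^(3)=-1; μ^(4)=-11; μ^(5)=-61

((0, 1, 1, 0, 0); (0, 1, 1, 1, 1); (0, 0, 0, 1, 1); (0, 0, 0, 0, 1); (1, 0, 0, 0, 0))


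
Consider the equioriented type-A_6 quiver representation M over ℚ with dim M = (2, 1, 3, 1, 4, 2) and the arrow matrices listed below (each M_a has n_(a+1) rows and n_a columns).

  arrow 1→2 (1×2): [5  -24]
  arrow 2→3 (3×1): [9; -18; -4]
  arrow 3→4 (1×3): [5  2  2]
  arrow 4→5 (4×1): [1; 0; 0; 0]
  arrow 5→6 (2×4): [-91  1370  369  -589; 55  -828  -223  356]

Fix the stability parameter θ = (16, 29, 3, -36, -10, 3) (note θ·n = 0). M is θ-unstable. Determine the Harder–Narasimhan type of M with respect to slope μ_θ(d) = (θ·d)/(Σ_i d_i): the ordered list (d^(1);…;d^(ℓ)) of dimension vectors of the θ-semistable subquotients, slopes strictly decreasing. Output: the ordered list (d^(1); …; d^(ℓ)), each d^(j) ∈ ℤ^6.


Interval decomposition of M: I[1,1], I[1,6], I[3,3]^2, I[5,5]^2, I[5,6].
HN type (ℓ=4): μ^(1)=16; μ^(2)=3; μ^(3)=2/5; μ^(4)=-10

((1, 0, 0, 0, 0, 0); (0, 0, 2, 0, 0, 2); (1, 1, 1, 1, 1, 0); (0, 0, 0, 0, 3, 0))


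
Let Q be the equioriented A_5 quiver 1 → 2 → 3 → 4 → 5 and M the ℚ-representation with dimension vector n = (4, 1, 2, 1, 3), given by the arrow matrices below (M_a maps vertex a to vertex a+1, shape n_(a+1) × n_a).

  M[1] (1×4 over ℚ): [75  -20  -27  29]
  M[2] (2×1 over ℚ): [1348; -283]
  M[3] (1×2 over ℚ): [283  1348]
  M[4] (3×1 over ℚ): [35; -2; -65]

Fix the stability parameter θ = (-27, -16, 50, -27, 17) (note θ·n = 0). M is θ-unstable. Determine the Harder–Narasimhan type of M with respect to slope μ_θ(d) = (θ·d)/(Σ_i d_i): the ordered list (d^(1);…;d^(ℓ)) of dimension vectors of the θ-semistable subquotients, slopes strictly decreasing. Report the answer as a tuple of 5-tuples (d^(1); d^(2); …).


Via rank(M_{q-1}∘⋯∘M_p): M ≅ I[1,1]^3, I[1,3], I[3,5], I[5,5]^2.
μ_θ-semistable layers: μ^(1)=50; μ^(2)=17; μ^(3)=23/2; μ^(4)=-16; μ^(5)=-27

((0, 0, 1, 0, 0); (0, 0, 0, 0, 3); (0, 0, 1, 1, 0); (0, 1, 0, 0, 0); (4, 0, 0, 0, 0))


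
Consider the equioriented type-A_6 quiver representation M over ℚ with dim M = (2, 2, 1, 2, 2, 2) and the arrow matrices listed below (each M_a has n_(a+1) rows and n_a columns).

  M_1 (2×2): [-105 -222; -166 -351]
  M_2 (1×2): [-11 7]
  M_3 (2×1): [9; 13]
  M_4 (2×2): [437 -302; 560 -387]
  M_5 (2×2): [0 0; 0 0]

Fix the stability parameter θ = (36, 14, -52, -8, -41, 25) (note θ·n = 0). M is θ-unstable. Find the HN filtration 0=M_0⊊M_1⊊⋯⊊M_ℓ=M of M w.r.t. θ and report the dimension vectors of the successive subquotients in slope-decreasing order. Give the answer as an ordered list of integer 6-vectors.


Via rank(M_{q-1}∘⋯∘M_p): M ≅ I[1,2], I[1,5], I[4,5], I[6,6]^2.
μ_θ-semistable layers: μ^(1)=25; μ^(2)=-51/5; μ^(3)=-49/2

((1, 1, 0, 0, 0, 2); (1, 1, 1, 1, 1, 0); (0, 0, 0, 1, 1, 0))


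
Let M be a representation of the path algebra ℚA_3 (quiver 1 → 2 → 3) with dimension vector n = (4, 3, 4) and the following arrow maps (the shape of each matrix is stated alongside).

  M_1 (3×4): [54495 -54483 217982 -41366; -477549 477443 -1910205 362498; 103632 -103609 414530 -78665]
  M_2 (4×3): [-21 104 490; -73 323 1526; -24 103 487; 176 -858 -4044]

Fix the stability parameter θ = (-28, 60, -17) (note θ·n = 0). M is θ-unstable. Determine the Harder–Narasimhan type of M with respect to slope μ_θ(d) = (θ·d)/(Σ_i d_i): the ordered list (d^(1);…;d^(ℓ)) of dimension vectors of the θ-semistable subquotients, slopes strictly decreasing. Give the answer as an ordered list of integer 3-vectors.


Interval decomposition of M: I[1,1], I[1,3]^3, I[3,3].
HN type (ℓ=3): μ^(1)=43/2; μ^(2)=-17; μ^(3)=-28

((0, 3, 3); (0, 0, 1); (4, 0, 0))


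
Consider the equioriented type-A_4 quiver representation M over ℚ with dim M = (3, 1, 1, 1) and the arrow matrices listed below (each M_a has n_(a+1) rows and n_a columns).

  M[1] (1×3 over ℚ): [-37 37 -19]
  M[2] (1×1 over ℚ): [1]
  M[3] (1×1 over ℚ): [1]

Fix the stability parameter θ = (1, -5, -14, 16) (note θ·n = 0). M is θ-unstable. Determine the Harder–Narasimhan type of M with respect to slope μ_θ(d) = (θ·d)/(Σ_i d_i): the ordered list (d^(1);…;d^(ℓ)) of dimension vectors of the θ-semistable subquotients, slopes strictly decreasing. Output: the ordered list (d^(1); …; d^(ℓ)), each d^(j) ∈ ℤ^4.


Interval decomposition of M: I[1,1]^2, I[1,4].
HN type (ℓ=3): μ^(1)=16; μ^(2)=1; μ^(3)=-6

((0, 0, 0, 1); (2, 0, 0, 0); (1, 1, 1, 0))


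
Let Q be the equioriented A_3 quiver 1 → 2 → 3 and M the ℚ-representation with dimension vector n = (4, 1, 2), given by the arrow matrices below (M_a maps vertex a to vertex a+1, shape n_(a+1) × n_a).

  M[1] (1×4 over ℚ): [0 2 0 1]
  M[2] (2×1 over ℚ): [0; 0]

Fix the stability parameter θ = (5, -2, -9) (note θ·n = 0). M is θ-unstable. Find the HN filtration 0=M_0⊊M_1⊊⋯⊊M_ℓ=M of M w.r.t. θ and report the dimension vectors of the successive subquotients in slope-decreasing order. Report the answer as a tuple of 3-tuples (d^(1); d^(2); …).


Barcode: M ≅ I[1,1]^3, I[1,2], I[3,3]^2. HN layers by μ_θ (3 steps, strictly decreasing):
  μ^(1)=5; μ^(2)=3/2; μ^(3)=-9

((3, 0, 0); (1, 1, 0); (0, 0, 2))


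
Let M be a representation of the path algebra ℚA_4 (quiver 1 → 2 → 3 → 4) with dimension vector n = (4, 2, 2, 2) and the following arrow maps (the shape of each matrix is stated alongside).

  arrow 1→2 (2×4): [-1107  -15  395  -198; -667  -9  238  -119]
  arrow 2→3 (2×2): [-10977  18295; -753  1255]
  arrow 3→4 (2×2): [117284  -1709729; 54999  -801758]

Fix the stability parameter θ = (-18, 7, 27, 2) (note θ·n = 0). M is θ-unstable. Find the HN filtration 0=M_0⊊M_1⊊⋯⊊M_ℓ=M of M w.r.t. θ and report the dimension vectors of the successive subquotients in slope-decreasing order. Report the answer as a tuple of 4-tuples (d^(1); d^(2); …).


Barcode: M ≅ I[1,1]^2, I[1,2], I[1,4], I[3,4]. HN layers by μ_θ (3 steps, strictly decreasing):
  μ^(1)=29/2; μ^(2)=7; μ^(3)=-18

((0, 0, 2, 2); (0, 2, 0, 0); (4, 0, 0, 0))


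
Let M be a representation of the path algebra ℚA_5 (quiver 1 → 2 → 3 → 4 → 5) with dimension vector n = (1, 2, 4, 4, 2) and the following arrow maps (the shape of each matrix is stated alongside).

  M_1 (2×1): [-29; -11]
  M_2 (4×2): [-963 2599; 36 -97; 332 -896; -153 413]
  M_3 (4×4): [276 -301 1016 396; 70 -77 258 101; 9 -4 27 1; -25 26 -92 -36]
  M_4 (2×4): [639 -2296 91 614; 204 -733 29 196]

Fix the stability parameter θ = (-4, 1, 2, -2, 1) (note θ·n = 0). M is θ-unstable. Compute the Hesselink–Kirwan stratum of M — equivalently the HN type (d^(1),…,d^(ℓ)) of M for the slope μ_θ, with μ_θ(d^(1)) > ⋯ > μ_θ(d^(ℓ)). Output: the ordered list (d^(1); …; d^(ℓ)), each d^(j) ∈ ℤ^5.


Interval decomposition of M: I[1,5], I[2,5], I[3,4]^2.
HN type (ℓ=4): μ^(1)=1; μ^(2)=1/3; μ^(3)=0; μ^(4)=-4

((0, 0, 0, 0, 2); (0, 2, 2, 2, 0); (0, 0, 2, 2, 0); (1, 0, 0, 0, 0))


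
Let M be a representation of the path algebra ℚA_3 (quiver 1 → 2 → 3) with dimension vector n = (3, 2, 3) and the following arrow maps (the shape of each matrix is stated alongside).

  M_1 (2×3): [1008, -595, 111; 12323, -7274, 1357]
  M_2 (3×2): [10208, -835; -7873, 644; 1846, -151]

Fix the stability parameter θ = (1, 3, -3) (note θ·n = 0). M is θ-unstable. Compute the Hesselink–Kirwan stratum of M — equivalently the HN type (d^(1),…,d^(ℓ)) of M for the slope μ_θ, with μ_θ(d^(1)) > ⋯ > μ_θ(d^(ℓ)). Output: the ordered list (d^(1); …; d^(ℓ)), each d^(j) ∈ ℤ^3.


Via rank(M_{q-1}∘⋯∘M_p): M ≅ I[1,1], I[1,3]^2, I[3,3].
μ_θ-semistable layers: μ^(1)=1; μ^(2)=1/3; μ^(3)=-3

((1, 0, 0); (2, 2, 2); (0, 0, 1))


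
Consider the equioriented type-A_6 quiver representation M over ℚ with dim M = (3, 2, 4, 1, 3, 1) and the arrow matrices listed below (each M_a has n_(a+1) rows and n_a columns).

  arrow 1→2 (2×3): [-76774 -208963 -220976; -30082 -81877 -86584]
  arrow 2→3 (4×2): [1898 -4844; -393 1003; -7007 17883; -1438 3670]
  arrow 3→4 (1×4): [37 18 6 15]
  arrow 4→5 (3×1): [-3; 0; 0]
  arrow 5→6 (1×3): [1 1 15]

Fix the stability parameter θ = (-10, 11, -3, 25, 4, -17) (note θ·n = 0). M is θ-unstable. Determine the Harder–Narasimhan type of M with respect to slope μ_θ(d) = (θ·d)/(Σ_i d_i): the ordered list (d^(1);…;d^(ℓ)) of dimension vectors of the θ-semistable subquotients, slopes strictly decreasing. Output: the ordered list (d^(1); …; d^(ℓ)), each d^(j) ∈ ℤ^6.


Via rank(M_{q-1}∘⋯∘M_p): M ≅ I[1,1], I[1,3], I[1,6], I[3,3]^2, I[5,5]^2.
μ_θ-semistable layers: μ^(1)=4; μ^(2)=-3; μ^(3)=-10

((0, 2, 2, 1, 3, 1); (0, 0, 2, 0, 0, 0); (3, 0, 0, 0, 0, 0))


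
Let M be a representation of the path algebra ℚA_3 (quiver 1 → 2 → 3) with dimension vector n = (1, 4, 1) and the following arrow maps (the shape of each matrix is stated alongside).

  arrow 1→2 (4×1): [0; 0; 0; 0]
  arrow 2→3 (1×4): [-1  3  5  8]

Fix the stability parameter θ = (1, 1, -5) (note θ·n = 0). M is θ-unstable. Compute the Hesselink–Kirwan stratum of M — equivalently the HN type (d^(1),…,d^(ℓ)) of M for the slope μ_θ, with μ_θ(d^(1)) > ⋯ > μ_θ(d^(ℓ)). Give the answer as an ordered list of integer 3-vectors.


Barcode: M ≅ I[1,1], I[2,2]^3, I[2,3]. HN layers by μ_θ (2 steps, strictly decreasing):
  μ^(1)=1; μ^(2)=-2

((1, 3, 0); (0, 1, 1))


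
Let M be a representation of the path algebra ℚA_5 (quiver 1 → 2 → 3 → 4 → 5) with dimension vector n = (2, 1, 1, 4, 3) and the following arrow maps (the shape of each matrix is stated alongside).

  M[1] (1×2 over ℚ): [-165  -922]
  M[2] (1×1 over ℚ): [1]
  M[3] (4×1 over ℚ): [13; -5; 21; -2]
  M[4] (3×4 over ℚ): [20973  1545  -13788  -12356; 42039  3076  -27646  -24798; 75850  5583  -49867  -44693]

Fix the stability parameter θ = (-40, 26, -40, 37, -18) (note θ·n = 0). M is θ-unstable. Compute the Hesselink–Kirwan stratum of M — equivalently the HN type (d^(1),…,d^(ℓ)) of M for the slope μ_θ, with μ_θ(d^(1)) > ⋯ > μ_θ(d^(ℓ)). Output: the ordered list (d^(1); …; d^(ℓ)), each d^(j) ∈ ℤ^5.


Interval decomposition of M: I[1,1], I[1,5], I[4,4], I[4,5]^2.
HN type (ℓ=4): μ^(1)=37; μ^(2)=19/2; μ^(3)=-7; μ^(4)=-40

((0, 0, 0, 1, 0); (0, 0, 0, 3, 3); (0, 1, 1, 0, 0); (2, 0, 0, 0, 0))


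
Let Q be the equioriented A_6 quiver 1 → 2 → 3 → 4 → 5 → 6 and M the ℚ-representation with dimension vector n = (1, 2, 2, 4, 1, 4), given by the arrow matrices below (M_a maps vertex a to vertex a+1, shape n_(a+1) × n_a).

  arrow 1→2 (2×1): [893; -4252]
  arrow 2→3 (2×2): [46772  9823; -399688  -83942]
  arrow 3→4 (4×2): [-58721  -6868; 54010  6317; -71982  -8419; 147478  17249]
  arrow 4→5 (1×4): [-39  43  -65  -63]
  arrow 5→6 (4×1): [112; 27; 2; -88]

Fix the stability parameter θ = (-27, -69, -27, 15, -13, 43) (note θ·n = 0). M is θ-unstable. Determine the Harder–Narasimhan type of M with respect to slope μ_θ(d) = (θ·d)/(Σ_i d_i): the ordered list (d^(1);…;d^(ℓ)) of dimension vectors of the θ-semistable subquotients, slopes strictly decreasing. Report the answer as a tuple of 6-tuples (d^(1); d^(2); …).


Via rank(M_{q-1}∘⋯∘M_p): M ≅ I[1,2], I[2,6], I[3,4], I[4,4]^2, I[6,6]^3.
μ_θ-semistable layers: μ^(1)=43; μ^(2)=15; μ^(3)=1; μ^(4)=-27; μ^(5)=-48; μ^(6)=-69

((0, 0, 0, 0, 0, 4); (0, 0, 0, 3, 0, 0); (0, 0, 0, 1, 1, 0); (0, 0, 2, 0, 0, 0); (1, 1, 0, 0, 0, 0); (0, 1, 0, 0, 0, 0))


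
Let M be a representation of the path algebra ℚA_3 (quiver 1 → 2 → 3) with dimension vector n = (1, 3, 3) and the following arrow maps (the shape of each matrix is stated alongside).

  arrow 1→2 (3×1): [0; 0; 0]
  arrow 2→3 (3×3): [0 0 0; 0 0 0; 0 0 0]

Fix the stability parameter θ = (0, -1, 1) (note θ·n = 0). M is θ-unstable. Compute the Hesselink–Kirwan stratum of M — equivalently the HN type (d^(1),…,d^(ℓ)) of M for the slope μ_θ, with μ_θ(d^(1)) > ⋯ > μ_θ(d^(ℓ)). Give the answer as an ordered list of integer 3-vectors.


Interval decomposition of M: I[1,1], I[2,2]^3, I[3,3]^3.
HN type (ℓ=3): μ^(1)=1; μ^(2)=0; μ^(3)=-1

((0, 0, 3); (1, 0, 0); (0, 3, 0))


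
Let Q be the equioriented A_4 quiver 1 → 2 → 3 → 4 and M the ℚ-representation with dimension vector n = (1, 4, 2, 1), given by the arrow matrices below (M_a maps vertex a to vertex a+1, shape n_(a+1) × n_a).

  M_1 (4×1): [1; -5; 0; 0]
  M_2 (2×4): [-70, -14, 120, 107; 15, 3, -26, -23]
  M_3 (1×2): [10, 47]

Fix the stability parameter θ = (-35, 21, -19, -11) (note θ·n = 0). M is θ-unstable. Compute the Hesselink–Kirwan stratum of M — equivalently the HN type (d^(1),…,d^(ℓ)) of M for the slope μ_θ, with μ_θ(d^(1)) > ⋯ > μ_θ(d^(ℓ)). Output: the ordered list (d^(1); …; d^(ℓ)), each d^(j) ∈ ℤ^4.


Via rank(M_{q-1}∘⋯∘M_p): M ≅ I[1,2], I[2,2], I[2,3], I[2,4].
μ_θ-semistable layers: μ^(1)=21; μ^(2)=1; μ^(3)=-3; μ^(4)=-35

((0, 2, 0, 0); (0, 1, 1, 0); (0, 1, 1, 1); (1, 0, 0, 0))


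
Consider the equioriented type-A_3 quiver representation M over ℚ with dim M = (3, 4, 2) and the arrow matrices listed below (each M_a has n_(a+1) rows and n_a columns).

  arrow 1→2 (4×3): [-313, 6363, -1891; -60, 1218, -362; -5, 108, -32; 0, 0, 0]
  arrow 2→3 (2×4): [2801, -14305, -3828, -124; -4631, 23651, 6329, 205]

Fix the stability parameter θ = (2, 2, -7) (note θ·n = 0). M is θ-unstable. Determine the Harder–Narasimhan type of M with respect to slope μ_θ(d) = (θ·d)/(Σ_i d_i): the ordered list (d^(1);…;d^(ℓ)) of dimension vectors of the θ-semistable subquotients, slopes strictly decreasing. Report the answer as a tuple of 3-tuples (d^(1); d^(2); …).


Barcode: M ≅ I[1,1], I[1,3]^2, I[2,2]^2. HN layers by μ_θ (2 steps, strictly decreasing):
  μ^(1)=2; μ^(2)=-1

((1, 2, 0); (2, 2, 2))


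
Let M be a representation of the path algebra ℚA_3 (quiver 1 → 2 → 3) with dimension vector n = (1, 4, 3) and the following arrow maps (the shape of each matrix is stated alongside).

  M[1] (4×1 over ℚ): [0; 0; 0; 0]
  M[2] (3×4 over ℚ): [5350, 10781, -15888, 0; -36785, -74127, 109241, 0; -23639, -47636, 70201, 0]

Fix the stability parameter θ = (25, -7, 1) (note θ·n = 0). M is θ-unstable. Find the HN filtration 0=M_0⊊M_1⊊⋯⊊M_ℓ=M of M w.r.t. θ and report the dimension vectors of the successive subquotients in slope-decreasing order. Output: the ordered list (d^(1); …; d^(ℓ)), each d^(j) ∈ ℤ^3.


Interval decomposition of M: I[1,1], I[2,2]^2, I[2,3]^2, I[3,3].
HN type (ℓ=3): μ^(1)=25; μ^(2)=1; μ^(3)=-7

((1, 0, 0); (0, 0, 3); (0, 4, 0))


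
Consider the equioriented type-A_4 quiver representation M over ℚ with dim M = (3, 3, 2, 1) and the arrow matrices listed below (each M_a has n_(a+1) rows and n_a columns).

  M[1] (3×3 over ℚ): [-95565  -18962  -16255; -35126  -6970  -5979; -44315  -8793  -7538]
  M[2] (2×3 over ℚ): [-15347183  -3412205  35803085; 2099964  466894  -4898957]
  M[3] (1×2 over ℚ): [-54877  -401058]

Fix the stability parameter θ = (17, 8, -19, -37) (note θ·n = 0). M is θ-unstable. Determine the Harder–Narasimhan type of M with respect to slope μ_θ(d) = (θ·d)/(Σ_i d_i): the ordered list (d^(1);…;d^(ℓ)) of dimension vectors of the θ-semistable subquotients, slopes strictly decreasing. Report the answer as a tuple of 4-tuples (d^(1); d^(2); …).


Interval decomposition of M: I[1,2], I[1,3], I[1,4].
HN type (ℓ=3): μ^(1)=25/2; μ^(2)=2; μ^(3)=-31/4

((1, 1, 0, 0); (1, 1, 1, 0); (1, 1, 1, 1))


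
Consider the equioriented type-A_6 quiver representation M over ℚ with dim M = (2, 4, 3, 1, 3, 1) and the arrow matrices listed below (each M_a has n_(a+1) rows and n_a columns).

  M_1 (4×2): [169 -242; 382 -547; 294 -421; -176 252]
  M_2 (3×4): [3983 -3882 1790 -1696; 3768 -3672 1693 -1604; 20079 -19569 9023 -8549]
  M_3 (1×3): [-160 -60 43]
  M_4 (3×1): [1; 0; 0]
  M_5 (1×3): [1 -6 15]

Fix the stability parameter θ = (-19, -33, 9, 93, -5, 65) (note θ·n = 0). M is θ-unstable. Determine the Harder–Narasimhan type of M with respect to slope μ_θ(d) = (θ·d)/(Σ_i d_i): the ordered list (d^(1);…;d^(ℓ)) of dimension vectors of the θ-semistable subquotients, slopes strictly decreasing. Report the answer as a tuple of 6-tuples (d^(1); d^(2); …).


Interval decomposition of M: I[1,3], I[1,6], I[2,2], I[2,3], I[5,5]^2.
HN type (ℓ=6): μ^(1)=65; μ^(2)=44; μ^(3)=9; μ^(4)=-5; μ^(5)=-26; μ^(6)=-33

((0, 0, 0, 0, 0, 1); (0, 0, 0, 1, 1, 0); (0, 0, 3, 0, 0, 0); (0, 0, 0, 0, 2, 0); (2, 2, 0, 0, 0, 0); (0, 2, 0, 0, 0, 0))


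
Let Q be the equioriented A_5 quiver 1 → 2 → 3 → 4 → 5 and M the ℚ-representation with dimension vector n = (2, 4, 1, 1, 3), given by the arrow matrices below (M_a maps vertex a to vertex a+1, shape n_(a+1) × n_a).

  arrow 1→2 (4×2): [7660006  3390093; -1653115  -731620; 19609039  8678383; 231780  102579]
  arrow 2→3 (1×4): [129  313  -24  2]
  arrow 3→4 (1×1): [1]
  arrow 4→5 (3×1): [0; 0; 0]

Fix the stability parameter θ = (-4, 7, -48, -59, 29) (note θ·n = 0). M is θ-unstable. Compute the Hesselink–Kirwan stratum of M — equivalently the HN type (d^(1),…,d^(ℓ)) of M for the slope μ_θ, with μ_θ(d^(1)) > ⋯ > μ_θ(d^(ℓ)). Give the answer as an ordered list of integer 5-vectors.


Barcode: M ≅ I[1,2], I[1,4], I[2,2]^2, I[5,5]^3. HN layers by μ_θ (4 steps, strictly decreasing):
  μ^(1)=29; μ^(2)=7; μ^(3)=-4; μ^(4)=-26

((0, 0, 0, 0, 3); (0, 3, 0, 0, 0); (1, 0, 0, 0, 0); (1, 1, 1, 1, 0))


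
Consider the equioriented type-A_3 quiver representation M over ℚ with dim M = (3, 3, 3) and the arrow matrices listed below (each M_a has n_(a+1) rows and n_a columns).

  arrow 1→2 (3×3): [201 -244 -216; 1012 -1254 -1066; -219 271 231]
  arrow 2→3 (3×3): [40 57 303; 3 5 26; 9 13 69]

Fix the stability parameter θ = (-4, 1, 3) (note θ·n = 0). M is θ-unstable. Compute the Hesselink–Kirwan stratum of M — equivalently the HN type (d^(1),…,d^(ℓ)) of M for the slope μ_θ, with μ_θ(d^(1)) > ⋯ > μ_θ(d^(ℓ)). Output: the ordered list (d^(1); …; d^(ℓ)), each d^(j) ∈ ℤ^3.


Barcode: M ≅ I[1,3]^3. HN layers by μ_θ (3 steps, strictly decreasing):
  μ^(1)=3; μ^(2)=1; μ^(3)=-4

((0, 0, 3); (0, 3, 0); (3, 0, 0))


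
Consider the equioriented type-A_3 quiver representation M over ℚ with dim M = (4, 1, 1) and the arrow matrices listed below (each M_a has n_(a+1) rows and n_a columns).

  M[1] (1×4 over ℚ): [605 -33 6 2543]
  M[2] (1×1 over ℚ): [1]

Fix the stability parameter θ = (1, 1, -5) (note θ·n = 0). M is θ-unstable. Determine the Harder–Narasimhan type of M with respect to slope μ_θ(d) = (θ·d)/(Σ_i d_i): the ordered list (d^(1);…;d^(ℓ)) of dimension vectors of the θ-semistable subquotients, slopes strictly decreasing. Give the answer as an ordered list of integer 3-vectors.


Via rank(M_{q-1}∘⋯∘M_p): M ≅ I[1,1]^3, I[1,3].
μ_θ-semistable layers: μ^(1)=1; μ^(2)=-1

((3, 0, 0); (1, 1, 1))


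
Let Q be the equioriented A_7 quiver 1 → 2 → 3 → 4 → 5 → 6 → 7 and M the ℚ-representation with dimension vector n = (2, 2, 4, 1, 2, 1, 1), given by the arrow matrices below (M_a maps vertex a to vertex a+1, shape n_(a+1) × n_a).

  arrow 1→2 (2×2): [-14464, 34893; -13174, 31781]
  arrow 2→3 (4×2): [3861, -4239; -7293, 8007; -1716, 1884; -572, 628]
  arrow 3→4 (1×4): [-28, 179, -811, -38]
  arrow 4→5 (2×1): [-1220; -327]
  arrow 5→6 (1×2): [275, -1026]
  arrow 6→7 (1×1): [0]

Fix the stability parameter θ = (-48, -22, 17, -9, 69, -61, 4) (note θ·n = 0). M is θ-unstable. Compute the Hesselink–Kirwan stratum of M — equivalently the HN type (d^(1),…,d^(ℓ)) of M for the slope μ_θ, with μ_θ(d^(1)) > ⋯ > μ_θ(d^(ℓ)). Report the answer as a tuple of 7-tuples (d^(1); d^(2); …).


Barcode: M ≅ I[1,2], I[1,6], I[3,3]^3, I[5,5], I[7,7]. HN layers by μ_θ (5 steps, strictly decreasing):
  μ^(1)=69; μ^(2)=17; μ^(3)=4; μ^(4)=-22; μ^(5)=-48

((0, 0, 0, 0, 1, 0, 0); (0, 0, 3, 0, 0, 0, 0); (0, 0, 1, 1, 1, 1, 1); (0, 2, 0, 0, 0, 0, 0); (2, 0, 0, 0, 0, 0, 0))


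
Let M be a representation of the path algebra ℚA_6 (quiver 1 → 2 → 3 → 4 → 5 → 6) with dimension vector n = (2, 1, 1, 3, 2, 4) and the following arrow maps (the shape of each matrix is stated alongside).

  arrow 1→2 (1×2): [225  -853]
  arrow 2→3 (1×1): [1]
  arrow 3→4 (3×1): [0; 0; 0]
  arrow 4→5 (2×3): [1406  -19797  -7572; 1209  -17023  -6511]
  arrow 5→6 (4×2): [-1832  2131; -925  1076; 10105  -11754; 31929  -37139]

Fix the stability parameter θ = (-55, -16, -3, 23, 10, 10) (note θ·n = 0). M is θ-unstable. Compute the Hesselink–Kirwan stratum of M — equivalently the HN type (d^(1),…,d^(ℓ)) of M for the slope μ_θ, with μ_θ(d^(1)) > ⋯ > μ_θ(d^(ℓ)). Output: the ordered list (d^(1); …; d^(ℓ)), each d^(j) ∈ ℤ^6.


Barcode: M ≅ I[1,1], I[1,3], I[4,4], I[4,6]^2, I[6,6]^2. HN layers by μ_θ (6 steps, strictly decreasing):
  μ^(1)=23; μ^(2)=43/3; μ^(3)=10; μ^(4)=-3; μ^(5)=-16; μ^(6)=-55

((0, 0, 0, 1, 0, 0); (0, 0, 0, 2, 2, 2); (0, 0, 0, 0, 0, 2); (0, 0, 1, 0, 0, 0); (0, 1, 0, 0, 0, 0); (2, 0, 0, 0, 0, 0))


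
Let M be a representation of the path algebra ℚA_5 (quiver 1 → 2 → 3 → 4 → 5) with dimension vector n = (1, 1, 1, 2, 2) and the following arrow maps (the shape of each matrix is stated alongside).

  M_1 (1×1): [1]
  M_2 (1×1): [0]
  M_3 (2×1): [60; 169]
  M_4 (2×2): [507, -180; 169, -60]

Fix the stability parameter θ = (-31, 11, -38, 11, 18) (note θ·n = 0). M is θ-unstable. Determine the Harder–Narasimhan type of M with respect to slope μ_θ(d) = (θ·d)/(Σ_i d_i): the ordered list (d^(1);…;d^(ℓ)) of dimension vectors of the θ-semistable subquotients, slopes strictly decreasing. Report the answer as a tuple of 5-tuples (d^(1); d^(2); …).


Barcode: M ≅ I[1,2], I[3,4], I[4,5], I[5,5]. HN layers by μ_θ (4 steps, strictly decreasing):
  μ^(1)=18; μ^(2)=11; μ^(3)=-31; μ^(4)=-38

((0, 0, 0, 0, 2); (0, 1, 0, 2, 0); (1, 0, 0, 0, 0); (0, 0, 1, 0, 0))


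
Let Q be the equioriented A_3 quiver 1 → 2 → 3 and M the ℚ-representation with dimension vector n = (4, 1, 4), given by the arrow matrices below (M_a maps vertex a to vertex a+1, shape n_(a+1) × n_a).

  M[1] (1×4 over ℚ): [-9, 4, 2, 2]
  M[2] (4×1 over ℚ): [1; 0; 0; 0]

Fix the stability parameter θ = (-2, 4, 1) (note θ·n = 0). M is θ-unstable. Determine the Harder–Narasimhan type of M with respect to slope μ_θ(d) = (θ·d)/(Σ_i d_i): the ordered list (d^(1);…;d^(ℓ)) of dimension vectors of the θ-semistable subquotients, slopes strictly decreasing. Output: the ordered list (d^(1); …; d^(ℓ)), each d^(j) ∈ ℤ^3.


Via rank(M_{q-1}∘⋯∘M_p): M ≅ I[1,1]^3, I[1,3], I[3,3]^3.
μ_θ-semistable layers: μ^(1)=5/2; μ^(2)=1; μ^(3)=-2

((0, 1, 1); (0, 0, 3); (4, 0, 0))


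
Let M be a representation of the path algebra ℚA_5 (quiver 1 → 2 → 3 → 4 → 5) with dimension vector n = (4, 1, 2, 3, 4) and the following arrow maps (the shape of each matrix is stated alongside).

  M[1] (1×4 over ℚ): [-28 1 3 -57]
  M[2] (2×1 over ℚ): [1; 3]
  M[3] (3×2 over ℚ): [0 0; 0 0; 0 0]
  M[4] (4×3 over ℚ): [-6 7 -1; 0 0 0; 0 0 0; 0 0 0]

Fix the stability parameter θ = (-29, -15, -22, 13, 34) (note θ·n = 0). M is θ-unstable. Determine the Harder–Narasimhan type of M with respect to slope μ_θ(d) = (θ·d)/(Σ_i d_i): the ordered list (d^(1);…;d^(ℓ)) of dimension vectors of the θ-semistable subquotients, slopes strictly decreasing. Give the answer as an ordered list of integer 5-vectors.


Barcode: M ≅ I[1,1]^3, I[1,3], I[3,3], I[4,4]^2, I[4,5], I[5,5]^3. HN layers by μ_θ (5 steps, strictly decreasing):
  μ^(1)=34; μ^(2)=13; μ^(3)=-37/2; μ^(4)=-22; μ^(5)=-29

((0, 0, 0, 0, 4); (0, 0, 0, 3, 0); (0, 1, 1, 0, 0); (0, 0, 1, 0, 0); (4, 0, 0, 0, 0))
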